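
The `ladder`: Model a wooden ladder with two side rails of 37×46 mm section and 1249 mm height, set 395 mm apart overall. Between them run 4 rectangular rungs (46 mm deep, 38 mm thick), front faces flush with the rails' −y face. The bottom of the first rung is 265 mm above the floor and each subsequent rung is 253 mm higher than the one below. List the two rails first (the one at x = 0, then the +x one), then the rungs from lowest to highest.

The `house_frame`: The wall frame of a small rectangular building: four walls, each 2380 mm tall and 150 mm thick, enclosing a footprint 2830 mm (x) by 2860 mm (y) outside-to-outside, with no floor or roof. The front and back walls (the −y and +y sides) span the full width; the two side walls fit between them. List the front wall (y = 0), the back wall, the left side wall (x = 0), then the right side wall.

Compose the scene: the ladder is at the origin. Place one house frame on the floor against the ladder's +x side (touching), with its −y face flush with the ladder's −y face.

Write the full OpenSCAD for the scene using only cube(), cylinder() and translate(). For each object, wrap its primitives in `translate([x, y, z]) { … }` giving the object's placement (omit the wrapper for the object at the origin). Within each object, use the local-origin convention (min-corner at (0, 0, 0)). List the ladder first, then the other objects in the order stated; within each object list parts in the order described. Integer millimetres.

cube([37, 46, 1249]);
translate([358, 0, 0]) cube([37, 46, 1249]);
translate([37, 0, 265]) cube([321, 46, 38]);
translate([37, 0, 518]) cube([321, 46, 38]);
translate([37, 0, 771]) cube([321, 46, 38]);
translate([37, 0, 1024]) cube([321, 46, 38]);
translate([395, 0, 0]) {
  cube([2830, 150, 2380]);
  translate([0, 2710, 0]) cube([2830, 150, 2380]);
  translate([0, 150, 0]) cube([150, 2560, 2380]);
  translate([2680, 150, 0]) cube([150, 2560, 2380]);
}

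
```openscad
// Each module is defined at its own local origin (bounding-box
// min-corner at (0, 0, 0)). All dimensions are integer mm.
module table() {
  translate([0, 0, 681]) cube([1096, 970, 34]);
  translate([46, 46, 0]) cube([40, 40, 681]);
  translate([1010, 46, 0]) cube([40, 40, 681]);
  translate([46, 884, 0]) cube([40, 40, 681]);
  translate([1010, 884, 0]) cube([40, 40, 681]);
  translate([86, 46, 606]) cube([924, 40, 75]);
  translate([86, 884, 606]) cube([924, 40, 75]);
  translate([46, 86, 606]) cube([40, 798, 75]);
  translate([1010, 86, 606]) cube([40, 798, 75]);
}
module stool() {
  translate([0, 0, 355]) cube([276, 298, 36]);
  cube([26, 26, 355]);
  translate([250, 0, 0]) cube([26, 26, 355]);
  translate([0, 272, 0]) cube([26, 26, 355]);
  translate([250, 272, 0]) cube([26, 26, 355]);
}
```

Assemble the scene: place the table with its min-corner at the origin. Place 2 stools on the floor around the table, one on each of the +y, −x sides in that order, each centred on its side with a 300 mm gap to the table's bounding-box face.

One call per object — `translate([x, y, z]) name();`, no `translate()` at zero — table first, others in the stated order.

table();
translate([410, 1270, 0]) stool();
translate([-576, 336, 0]) stool();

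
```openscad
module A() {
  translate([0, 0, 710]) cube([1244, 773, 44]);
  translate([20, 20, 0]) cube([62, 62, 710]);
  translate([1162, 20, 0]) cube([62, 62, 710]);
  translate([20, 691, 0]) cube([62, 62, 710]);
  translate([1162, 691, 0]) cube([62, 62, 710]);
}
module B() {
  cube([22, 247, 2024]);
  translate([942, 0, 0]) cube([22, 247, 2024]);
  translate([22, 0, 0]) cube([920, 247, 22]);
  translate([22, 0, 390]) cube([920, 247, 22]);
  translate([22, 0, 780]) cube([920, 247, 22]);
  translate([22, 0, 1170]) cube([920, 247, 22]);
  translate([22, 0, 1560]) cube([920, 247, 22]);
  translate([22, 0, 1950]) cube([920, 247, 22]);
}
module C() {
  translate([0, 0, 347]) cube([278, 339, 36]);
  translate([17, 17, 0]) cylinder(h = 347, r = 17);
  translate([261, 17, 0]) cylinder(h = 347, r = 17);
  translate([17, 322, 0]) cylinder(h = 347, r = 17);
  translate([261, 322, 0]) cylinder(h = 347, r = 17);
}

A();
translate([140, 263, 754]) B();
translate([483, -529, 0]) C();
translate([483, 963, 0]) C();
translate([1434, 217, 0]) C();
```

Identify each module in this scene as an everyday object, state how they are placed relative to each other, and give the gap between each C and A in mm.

A is a table. B is a bookshelf. C is a stool. The bookshelf is on top of the table, centred. Three stools sit around the table at the −y, +y, +x sides. The gap between each stool and the table is 190 mm.

Each stool's nearest face is 190 mm from the table's bounding box.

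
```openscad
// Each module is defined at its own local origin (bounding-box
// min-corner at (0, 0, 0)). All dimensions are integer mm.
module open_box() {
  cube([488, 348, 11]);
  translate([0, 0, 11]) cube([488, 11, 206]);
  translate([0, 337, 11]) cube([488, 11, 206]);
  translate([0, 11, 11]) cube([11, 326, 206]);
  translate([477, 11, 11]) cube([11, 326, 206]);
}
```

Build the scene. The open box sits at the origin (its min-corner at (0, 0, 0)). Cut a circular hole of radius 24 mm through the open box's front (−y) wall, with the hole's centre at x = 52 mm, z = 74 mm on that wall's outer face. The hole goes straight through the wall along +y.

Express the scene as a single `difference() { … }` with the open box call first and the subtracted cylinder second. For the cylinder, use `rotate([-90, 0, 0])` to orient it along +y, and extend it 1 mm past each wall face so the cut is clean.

difference() {
  open_box();
  translate([52, -1, 74]) rotate([-90, 0, 0]) cylinder(h = 13, r = 24);
}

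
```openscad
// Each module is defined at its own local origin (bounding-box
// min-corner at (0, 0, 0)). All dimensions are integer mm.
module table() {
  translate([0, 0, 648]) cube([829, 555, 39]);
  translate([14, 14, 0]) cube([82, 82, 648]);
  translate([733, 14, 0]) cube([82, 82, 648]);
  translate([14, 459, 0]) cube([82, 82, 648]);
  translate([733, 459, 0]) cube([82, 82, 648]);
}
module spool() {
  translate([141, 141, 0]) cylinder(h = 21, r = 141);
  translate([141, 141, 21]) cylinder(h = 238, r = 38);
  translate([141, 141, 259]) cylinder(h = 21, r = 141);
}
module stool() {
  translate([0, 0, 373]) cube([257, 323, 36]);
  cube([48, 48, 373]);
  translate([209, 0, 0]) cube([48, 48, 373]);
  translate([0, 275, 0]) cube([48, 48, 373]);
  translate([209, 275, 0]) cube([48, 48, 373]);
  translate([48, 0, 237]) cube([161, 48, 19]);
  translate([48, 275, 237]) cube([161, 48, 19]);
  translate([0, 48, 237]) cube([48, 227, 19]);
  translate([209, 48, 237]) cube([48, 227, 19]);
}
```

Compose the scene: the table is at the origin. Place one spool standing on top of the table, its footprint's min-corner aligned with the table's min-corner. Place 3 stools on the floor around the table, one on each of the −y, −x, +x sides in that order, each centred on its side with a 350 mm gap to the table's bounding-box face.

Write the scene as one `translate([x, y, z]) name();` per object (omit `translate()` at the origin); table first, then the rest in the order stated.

table();
translate([0, 0, 687]) spool();
translate([286, -673, 0]) stool();
translate([-607, 116, 0]) stool();
translate([1179, 116, 0]) stool();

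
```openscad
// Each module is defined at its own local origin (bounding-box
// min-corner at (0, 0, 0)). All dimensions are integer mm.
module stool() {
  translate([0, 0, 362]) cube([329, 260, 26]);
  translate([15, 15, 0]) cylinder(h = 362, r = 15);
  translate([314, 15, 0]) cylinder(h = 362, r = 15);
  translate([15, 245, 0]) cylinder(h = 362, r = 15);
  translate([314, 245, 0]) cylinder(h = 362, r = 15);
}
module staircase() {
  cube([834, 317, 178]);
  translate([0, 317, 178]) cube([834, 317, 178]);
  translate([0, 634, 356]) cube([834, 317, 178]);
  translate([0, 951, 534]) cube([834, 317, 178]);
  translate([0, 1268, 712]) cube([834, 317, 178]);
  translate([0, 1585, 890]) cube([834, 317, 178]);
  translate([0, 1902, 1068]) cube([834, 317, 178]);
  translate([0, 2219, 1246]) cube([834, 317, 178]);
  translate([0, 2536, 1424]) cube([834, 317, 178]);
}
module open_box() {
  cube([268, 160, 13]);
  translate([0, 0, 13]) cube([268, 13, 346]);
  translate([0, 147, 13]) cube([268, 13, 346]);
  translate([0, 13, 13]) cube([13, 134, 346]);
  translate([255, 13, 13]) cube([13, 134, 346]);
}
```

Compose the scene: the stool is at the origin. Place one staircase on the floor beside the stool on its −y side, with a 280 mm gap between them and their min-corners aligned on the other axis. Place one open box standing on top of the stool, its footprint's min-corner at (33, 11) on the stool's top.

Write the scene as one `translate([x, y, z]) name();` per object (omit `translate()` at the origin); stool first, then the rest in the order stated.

stool();
translate([0, -3133, 0]) staircase();
translate([33, 11, 388]) open_box();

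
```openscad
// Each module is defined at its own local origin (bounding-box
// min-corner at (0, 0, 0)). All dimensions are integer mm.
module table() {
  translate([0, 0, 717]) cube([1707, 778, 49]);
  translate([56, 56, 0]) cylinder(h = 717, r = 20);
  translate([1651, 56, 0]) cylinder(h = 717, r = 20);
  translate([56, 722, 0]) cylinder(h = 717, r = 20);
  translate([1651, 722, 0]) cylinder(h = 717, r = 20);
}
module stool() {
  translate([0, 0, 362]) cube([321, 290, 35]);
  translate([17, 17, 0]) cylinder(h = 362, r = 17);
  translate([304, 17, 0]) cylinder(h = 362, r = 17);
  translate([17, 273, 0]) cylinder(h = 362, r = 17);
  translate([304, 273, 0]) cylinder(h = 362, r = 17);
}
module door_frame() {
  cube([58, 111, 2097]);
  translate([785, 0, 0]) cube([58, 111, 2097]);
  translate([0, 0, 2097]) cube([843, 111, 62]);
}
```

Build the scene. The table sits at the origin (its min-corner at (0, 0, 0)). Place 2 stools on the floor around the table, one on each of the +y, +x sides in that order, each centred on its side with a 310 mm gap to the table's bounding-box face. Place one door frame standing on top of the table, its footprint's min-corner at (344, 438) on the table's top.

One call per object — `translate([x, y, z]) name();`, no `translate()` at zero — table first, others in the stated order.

table();
translate([693, 1088, 0]) stool();
translate([2017, 244, 0]) stool();
translate([344, 438, 766]) door_frame();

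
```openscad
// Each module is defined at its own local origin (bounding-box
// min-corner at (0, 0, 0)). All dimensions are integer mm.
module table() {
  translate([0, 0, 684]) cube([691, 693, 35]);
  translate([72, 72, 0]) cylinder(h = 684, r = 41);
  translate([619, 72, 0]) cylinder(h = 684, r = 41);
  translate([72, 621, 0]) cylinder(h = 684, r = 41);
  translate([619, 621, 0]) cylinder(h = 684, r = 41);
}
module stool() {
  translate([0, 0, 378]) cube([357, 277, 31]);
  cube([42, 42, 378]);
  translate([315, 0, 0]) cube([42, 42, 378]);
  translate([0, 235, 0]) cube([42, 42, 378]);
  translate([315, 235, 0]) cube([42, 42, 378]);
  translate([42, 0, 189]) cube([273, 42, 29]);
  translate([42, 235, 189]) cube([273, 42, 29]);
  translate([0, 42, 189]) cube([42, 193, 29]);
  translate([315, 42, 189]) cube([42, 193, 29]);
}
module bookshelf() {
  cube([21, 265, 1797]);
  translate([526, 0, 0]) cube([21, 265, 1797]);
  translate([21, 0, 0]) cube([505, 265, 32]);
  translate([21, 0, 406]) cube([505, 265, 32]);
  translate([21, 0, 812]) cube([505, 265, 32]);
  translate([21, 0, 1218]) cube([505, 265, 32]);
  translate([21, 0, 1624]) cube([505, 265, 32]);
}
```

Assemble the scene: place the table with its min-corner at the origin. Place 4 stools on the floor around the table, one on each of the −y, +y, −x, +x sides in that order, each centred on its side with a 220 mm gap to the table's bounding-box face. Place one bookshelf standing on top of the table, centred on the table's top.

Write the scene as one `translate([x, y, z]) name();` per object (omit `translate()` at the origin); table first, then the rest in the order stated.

table();
translate([167, -497, 0]) stool();
translate([167, 913, 0]) stool();
translate([-577, 208, 0]) stool();
translate([911, 208, 0]) stool();
translate([72, 214, 719]) bookshelf();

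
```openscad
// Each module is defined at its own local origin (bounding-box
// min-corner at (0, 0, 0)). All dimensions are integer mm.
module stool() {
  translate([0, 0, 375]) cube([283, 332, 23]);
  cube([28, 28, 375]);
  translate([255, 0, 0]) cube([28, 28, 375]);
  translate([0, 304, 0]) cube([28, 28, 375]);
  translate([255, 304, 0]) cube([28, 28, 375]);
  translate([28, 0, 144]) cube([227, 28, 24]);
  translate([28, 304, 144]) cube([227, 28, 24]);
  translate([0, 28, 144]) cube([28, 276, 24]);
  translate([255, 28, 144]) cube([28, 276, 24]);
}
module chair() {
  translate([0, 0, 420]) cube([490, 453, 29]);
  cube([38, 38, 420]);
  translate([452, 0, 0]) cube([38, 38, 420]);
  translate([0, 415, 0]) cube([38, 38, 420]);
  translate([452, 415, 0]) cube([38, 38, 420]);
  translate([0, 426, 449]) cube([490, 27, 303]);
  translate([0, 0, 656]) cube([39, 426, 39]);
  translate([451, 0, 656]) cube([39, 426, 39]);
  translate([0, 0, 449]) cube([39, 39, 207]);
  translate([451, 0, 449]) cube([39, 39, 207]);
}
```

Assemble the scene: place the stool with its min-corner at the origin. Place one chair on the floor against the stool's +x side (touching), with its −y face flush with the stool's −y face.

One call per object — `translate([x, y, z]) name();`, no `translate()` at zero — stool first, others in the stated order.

stool();
translate([283, 0, 0]) chair();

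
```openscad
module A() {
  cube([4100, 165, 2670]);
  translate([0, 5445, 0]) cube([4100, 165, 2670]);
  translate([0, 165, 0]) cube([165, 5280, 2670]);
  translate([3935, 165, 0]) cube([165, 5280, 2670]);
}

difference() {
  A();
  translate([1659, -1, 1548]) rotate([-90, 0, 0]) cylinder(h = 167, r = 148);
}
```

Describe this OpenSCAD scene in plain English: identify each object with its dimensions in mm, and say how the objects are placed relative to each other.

A is the wall frame of a small rectangular building: four walls, each 2670 mm tall and 165 mm thick, enclosing a footprint 4100 mm (x) by 5610 mm (y) outside-to-outside, with no floor or roof. The front and back walls (the −y and +y sides) span the full width; the two side walls fit between them.

The house frame has a circular hole of radius 148 mm through its front wall, centred at (x = 1659, z = 1548).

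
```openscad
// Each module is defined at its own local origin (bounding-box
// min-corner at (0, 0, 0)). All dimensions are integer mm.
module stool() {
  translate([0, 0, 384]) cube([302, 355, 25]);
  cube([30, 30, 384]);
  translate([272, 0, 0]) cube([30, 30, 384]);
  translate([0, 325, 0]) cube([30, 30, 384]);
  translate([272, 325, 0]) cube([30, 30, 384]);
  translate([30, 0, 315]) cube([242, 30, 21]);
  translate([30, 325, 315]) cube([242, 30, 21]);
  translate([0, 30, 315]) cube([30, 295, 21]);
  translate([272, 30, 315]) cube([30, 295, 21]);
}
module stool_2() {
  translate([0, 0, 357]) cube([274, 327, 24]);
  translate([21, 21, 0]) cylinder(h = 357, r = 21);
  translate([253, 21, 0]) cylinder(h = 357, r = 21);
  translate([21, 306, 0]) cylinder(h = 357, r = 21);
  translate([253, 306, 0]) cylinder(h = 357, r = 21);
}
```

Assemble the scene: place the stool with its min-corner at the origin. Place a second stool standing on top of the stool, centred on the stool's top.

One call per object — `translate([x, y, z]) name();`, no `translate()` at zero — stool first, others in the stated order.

stool();
translate([14, 14, 409]) stool_2();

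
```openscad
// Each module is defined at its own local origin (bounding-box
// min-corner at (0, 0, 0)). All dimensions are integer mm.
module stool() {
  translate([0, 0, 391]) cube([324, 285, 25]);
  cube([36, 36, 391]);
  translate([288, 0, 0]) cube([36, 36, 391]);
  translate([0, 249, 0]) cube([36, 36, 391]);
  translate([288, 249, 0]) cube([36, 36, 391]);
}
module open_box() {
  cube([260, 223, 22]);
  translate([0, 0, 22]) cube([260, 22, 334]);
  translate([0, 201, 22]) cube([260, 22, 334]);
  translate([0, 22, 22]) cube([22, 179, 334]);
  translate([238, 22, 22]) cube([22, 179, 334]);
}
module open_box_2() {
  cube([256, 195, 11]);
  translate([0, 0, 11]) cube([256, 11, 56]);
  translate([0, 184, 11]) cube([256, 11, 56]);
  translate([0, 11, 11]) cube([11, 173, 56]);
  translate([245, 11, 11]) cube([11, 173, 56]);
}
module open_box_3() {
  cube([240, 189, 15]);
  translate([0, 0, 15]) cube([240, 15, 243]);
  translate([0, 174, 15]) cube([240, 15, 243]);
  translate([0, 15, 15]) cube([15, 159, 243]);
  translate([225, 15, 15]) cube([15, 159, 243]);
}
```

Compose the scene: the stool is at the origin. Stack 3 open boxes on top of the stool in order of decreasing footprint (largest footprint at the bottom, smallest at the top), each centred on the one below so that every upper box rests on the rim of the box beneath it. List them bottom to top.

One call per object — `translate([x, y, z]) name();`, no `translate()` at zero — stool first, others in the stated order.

stool();
translate([32, 31, 416]) open_box();
translate([34, 45, 772]) open_box_2();
translate([42, 48, 839]) open_box_3();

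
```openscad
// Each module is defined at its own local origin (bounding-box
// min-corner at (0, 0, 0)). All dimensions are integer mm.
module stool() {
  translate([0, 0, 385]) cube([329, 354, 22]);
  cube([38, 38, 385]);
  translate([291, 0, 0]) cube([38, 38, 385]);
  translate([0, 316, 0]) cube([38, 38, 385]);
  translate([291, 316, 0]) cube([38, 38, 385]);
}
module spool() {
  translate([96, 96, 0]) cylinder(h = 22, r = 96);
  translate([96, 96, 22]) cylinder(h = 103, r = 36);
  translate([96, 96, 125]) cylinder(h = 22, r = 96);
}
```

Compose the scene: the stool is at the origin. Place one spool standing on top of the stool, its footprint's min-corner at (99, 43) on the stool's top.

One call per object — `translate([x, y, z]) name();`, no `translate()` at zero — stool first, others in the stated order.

stool();
translate([99, 43, 407]) spool();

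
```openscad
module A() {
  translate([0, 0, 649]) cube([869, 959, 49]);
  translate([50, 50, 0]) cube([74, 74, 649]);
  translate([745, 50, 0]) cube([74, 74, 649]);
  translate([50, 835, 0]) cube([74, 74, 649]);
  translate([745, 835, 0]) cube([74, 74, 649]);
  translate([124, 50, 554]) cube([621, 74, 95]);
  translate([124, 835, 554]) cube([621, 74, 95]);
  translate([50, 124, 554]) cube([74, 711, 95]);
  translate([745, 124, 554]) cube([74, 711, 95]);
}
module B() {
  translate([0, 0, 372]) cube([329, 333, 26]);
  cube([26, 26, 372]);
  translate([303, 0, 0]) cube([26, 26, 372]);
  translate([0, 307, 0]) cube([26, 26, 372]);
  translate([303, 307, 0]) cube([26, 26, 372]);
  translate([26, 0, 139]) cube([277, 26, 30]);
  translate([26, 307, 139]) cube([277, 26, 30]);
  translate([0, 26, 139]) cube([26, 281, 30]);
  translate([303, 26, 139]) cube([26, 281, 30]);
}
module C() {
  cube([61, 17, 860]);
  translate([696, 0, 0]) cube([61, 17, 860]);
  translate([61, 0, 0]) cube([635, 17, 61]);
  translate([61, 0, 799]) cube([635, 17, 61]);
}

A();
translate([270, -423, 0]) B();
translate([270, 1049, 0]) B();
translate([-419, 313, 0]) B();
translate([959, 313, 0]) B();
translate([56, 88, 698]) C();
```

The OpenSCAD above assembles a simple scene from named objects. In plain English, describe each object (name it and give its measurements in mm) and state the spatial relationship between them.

A is a rectangular dining table. The top is 869×959×49 mm with its upper surface at z = 698 mm. It stands on four 74×74 mm square legs, each inset 50 mm from the nearest pair of top edges, running from the floor to the underside of the top. Four apron rails, 74 mm thick and 95 mm tall, run between adjacent legs with their top edges flush with the underside of the top and their outer faces flush with the legs' outer faces.

B is a four-legged stool. The seat is a 329×333×26 mm slab whose top surface is at z = 398 mm; four square legs, each 26×26 mm in cross-section, run from the floor (z = 0) to the underside of the seat, each flush with a corner of the seat. Four stretchers, 26 mm wide and 30 mm tall, connect adjacent legs with their undersides at z = 139 mm, each running between the inner faces of the legs it joins and aligned with the legs' outer faces on the other axis.

C is a rectangular picture frame lying in the x–z plane (depth along y). The opening is 635 mm wide (x) by 738 mm tall (z), surrounded by a border 61 mm wide on all four sides. The frame is 17 mm deep and is made of two full-height vertical stiles with two horizontal rails fitted between them.

Four stools sit around the table at the −y, +y, −x, +x sides. The picture frame is on top of the table.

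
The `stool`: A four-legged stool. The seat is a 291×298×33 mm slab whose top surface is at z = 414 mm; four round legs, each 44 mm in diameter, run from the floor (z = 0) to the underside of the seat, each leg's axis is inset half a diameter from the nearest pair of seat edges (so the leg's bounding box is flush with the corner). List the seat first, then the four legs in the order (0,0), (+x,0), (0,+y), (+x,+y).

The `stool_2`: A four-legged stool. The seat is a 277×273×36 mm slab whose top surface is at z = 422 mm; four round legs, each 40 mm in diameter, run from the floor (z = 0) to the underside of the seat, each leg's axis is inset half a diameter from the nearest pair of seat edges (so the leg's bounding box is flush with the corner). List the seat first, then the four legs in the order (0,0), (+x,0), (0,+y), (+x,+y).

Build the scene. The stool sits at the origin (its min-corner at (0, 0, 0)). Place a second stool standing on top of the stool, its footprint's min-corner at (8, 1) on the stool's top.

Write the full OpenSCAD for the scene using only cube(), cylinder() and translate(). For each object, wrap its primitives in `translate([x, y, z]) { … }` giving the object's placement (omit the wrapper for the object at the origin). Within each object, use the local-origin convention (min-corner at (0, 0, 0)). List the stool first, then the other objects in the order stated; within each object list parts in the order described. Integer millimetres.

translate([0, 0, 381]) cube([291, 298, 33]);
translate([22, 22, 0]) cylinder(h = 381, r = 22);
translate([269, 22, 0]) cylinder(h = 381, r = 22);
translate([22, 276, 0]) cylinder(h = 381, r = 22);
translate([269, 276, 0]) cylinder(h = 381, r = 22);
translate([8, 1, 414]) {
  translate([0, 0, 386]) cube([277, 273, 36]);
  translate([20, 20, 0]) cylinder(h = 386, r = 20);
  translate([257, 20, 0]) cylinder(h = 386, r = 20);
  translate([20, 253, 0]) cylinder(h = 386, r = 20);
  translate([257, 253, 0]) cylinder(h = 386, r = 20);
}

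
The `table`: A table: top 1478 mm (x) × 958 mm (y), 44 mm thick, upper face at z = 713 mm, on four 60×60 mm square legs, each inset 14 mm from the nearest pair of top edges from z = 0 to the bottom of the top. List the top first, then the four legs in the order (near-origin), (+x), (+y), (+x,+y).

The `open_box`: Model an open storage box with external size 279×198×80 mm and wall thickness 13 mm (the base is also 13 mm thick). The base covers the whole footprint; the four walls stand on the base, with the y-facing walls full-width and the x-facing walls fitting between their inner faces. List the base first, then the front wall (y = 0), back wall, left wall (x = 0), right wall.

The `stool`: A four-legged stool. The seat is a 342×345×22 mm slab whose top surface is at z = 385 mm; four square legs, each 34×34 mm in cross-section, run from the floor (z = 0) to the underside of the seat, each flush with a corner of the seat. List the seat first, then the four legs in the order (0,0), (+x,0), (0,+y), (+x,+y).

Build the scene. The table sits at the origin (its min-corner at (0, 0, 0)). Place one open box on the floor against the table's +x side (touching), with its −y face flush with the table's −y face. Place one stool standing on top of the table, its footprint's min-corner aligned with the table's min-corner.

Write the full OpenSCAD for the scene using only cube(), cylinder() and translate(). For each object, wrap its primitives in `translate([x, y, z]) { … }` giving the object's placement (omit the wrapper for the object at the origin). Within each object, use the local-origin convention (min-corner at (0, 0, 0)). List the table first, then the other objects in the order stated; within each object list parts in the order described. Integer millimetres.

translate([0, 0, 669]) cube([1478, 958, 44]);
translate([14, 14, 0]) cube([60, 60, 669]);
translate([1404, 14, 0]) cube([60, 60, 669]);
translate([14, 884, 0]) cube([60, 60, 669]);
translate([1404, 884, 0]) cube([60, 60, 669]);
translate([1478, 0, 0]) {
  cube([279, 198, 13]);
  translate([0, 0, 13]) cube([279, 13, 67]);
  translate([0, 185, 13]) cube([279, 13, 67]);
  translate([0, 13, 13]) cube([13, 172, 67]);
  translate([266, 13, 13]) cube([13, 172, 67]);
}
translate([0, 0, 713]) {
  translate([0, 0, 363]) cube([342, 345, 22]);
  cube([34, 34, 363]);
  translate([308, 0, 0]) cube([34, 34, 363]);
  translate([0, 311, 0]) cube([34, 34, 363]);
  translate([308, 311, 0]) cube([34, 34, 363]);
}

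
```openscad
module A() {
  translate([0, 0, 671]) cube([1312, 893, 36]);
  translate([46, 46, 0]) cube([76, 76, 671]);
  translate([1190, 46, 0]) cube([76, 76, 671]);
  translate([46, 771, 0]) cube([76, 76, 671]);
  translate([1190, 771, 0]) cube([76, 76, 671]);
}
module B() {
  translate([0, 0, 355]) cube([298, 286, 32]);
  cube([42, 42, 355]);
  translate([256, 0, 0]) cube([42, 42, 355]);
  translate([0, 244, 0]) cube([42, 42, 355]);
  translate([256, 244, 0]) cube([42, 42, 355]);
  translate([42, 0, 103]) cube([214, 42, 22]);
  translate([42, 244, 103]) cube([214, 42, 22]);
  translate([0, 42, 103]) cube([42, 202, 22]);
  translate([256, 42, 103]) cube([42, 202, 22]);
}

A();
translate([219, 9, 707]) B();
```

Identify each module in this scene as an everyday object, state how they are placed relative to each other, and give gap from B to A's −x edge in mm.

A is a table. B is a stool. The stool is on top of the table. The gap from the stool to the table's −x edge is 219 mm.

The stool's min-x is at 219; the table's min-x is 0; gap = 219 mm.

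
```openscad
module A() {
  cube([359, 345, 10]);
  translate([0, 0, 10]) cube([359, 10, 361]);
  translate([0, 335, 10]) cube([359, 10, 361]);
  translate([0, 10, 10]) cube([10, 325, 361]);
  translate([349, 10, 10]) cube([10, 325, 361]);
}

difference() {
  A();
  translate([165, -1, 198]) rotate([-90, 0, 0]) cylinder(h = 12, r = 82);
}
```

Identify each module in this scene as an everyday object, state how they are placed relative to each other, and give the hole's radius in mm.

The subtracted cylinder has r = 82 mm.

A is an open box. The open box has a circular hole through its front wall. The hole's radius is 82 mm.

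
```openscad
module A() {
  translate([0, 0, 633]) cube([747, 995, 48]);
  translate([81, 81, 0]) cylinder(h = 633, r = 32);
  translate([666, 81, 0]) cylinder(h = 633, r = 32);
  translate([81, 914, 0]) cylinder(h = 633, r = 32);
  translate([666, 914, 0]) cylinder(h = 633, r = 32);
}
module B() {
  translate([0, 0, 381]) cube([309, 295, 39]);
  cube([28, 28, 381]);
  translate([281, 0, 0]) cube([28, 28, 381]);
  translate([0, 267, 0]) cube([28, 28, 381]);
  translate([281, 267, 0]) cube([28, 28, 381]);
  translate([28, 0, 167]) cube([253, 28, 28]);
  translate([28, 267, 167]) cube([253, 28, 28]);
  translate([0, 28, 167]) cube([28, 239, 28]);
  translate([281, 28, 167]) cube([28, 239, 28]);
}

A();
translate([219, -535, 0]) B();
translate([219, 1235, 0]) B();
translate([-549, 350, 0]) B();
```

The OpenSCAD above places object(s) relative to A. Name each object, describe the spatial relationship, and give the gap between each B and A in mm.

A is a table. B is a stool. Three stools sit around the table at the −y, +y, −x sides. The gap between each stool and the table is 240 mm.

Each stool's nearest face is 240 mm from the table's bounding box.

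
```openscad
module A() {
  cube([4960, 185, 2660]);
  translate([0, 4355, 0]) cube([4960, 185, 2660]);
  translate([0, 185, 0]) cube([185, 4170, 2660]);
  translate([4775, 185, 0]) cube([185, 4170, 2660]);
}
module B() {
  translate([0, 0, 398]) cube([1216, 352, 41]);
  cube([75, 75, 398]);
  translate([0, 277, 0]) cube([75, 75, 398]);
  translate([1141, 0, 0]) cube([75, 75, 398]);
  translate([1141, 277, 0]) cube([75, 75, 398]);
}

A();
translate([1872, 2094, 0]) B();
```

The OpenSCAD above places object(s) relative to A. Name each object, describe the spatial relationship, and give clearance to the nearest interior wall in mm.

Clearances: x = 1687, y = 1909; minimum 1687 mm.

A is a house frame. B is a bench. The bench sits inside the house frame, centred. The clearance to the nearest interior wall is 1687 mm.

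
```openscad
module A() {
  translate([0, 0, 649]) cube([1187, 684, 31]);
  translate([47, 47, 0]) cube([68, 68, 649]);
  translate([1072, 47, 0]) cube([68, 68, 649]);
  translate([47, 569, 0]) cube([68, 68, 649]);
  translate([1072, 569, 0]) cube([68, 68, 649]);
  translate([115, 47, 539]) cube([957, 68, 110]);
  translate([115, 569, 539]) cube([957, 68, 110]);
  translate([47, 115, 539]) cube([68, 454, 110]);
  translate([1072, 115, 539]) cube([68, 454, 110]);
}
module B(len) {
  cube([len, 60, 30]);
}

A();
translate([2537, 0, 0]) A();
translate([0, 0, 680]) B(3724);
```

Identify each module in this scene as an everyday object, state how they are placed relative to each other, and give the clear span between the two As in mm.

A is a table. B is a beam. A beam spans the tops of two tables. The clear span between the two tables is 1350 mm.

Second table starts at x = 2537; first ends at x = 1187; clear span = 2537 − 1187 = 1350 mm.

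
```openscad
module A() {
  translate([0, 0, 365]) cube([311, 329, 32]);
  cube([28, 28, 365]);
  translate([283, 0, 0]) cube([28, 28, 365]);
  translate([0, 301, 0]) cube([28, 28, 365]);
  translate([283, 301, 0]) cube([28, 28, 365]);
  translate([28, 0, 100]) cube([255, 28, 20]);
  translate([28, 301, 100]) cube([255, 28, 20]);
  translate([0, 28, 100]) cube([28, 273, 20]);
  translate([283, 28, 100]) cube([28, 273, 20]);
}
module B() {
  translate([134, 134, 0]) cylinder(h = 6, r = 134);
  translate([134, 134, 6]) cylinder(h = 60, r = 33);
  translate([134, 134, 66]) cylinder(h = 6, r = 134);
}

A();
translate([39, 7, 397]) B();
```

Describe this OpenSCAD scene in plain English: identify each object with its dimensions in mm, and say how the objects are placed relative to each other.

A is a four-legged stool. The seat is 311×329 mm, 32 mm thick, top at z = 397 mm. It stands on four square legs, each 28×28 mm in cross-section, from z = 0 to the seat underside, each flush with a corner of the seat. Four stretchers, 28 mm wide and 20 mm tall, connect adjacent legs with their undersides at z = 100 mm, each running between the inner faces of the legs it joins and aligned with the legs' outer faces on the other axis.

B is a spool: two coaxial disc flanges of radius 134 mm and thickness 6 mm, joined by a core cylinder of radius 33 mm and height 60 mm. The lower flange rests on z = 0 and the three cylinders share a vertical axis.

The spool is on top of the stool.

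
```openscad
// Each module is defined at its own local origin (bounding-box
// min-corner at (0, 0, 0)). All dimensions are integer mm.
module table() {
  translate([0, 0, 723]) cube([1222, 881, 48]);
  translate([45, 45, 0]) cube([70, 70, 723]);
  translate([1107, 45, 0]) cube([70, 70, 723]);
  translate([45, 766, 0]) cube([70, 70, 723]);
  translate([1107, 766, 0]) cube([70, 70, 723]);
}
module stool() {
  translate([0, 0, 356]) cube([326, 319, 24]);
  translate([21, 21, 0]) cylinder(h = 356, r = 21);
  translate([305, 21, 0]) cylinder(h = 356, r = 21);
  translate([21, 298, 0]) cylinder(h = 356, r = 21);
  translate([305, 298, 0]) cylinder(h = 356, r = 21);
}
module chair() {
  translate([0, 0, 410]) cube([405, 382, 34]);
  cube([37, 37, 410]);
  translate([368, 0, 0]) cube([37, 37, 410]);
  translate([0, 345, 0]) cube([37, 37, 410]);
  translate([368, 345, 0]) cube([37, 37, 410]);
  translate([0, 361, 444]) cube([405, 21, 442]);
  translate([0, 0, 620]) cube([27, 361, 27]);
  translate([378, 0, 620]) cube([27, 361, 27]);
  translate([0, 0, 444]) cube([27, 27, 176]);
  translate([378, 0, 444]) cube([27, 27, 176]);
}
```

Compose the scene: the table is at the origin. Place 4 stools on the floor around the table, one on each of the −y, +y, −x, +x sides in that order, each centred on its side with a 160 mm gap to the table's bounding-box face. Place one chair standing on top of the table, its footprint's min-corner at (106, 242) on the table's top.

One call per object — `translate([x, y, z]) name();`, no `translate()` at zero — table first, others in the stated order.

table();
translate([448, -479, 0]) stool();
translate([448, 1041, 0]) stool();
translate([-486, 281, 0]) stool();
translate([1382, 281, 0]) stool();
translate([106, 242, 771]) chair();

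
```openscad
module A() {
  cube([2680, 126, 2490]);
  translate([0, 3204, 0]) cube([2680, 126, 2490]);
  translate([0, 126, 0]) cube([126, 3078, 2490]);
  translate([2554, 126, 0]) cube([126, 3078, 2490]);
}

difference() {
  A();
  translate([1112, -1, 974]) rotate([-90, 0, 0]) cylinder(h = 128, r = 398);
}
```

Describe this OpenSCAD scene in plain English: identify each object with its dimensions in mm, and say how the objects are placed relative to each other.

A is a box-shaped house frame (walls only): outside footprint 2680×3330 mm, wall height 2490 mm, wall thickness 126 mm. The two y-facing walls run the full x-width; the two x-facing walls fit between the inner faces of the y-facing walls.

The house frame has a circular hole of radius 398 mm through its front wall, centred at (x = 1112, z = 974).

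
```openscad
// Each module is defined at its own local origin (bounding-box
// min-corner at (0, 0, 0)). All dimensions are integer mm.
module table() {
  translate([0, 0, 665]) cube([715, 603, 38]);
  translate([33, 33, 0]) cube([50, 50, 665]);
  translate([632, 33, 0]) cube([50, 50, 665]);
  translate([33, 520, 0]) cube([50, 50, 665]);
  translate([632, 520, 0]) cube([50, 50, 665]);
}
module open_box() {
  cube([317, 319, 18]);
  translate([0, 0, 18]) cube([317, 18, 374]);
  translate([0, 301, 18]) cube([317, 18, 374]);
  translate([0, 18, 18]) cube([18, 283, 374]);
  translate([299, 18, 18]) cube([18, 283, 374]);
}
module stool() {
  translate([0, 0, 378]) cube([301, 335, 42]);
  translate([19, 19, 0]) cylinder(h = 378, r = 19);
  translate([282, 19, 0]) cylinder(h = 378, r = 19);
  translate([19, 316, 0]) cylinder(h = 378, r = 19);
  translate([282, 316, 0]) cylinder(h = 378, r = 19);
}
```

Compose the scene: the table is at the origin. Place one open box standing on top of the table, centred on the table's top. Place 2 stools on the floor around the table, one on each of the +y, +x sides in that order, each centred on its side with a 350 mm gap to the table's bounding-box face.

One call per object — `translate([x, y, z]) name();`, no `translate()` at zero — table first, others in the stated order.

table();
translate([199, 142, 703]) open_box();
translate([207, 953, 0]) stool();
translate([1065, 134, 0]) stool();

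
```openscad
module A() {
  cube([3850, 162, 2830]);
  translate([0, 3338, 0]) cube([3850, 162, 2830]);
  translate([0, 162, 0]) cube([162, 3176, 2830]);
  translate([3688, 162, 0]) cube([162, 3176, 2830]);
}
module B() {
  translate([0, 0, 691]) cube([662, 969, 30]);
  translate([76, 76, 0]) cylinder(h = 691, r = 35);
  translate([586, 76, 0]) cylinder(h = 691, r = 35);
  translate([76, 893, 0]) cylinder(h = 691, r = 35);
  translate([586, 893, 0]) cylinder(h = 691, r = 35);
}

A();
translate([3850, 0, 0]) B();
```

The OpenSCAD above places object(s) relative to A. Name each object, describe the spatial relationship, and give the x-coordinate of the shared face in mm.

A is a house frame. B is a table. The table is against the house frame's +x side, with their −y faces flush. The x-coordinate of the shared face is 3850 mm.

The house frame's +x face and the table's −x face are both at x = 3850 mm.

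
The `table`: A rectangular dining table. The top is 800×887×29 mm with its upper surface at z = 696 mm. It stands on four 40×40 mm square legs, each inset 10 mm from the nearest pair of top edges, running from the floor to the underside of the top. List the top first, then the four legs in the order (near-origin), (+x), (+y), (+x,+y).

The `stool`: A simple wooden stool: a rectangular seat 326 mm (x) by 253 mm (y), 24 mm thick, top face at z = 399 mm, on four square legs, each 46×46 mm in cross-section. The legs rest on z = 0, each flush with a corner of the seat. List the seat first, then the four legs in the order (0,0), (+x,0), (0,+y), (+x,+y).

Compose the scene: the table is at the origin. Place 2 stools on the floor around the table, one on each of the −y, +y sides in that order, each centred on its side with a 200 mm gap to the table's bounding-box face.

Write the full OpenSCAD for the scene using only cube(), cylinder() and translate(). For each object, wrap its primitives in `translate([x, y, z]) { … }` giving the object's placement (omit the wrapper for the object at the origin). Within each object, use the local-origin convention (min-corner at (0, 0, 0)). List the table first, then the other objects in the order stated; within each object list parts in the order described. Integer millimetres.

translate([0, 0, 667]) cube([800, 887, 29]);
translate([10, 10, 0]) cube([40, 40, 667]);
translate([750, 10, 0]) cube([40, 40, 667]);
translate([10, 837, 0]) cube([40, 40, 667]);
translate([750, 837, 0]) cube([40, 40, 667]);
translate([237, -453, 0]) {
  translate([0, 0, 375]) cube([326, 253, 24]);
  cube([46, 46, 375]);
  translate([280, 0, 0]) cube([46, 46, 375]);
  translate([0, 207, 0]) cube([46, 46, 375]);
  translate([280, 207, 0]) cube([46, 46, 375]);
}
translate([237, 1087, 0]) {
  translate([0, 0, 375]) cube([326, 253, 24]);
  cube([46, 46, 375]);
  translate([280, 0, 0]) cube([46, 46, 375]);
  translate([0, 207, 0]) cube([46, 46, 375]);
  translate([280, 207, 0]) cube([46, 46, 375]);
}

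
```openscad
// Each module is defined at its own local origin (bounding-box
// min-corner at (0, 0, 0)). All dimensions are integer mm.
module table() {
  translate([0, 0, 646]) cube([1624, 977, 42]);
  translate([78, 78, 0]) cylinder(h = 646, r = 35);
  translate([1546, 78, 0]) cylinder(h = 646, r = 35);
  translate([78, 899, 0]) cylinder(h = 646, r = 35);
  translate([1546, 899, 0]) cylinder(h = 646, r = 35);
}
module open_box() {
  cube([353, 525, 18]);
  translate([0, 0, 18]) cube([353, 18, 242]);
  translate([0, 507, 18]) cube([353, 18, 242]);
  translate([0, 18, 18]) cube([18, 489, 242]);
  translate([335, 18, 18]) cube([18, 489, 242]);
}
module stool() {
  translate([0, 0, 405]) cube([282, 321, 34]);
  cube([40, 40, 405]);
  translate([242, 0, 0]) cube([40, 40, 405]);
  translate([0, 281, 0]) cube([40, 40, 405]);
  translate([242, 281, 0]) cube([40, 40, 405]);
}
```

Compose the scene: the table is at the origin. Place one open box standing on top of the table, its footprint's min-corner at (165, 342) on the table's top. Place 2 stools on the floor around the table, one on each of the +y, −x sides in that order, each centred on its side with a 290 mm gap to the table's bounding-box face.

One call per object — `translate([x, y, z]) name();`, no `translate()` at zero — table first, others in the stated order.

table();
translate([165, 342, 688]) open_box();
translate([671, 1267, 0]) stool();
translate([-572, 328, 0]) stool();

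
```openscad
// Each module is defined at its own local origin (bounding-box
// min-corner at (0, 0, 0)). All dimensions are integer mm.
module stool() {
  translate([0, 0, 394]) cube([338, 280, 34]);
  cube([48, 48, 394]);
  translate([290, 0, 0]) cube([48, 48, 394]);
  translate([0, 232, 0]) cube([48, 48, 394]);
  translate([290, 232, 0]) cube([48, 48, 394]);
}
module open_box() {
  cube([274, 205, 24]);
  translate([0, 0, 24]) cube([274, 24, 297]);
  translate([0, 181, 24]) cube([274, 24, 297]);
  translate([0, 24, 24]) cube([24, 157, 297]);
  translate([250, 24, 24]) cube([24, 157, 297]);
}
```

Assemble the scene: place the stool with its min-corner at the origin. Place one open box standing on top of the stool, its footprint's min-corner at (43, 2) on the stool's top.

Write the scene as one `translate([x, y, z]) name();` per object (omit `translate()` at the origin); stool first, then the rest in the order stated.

stool();
translate([43, 2, 428]) open_box();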